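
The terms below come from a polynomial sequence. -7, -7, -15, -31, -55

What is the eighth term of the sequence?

0, -8, -16, -24
-8, -8, -8
Constant second difference = -8, so extend:
-24 − 8 = -32;  -55 − 32 = -87
-32 − 8 = -40;  -87 − 40 = -127
-40 − 8 = -48;  -127 − 48 = -175

-175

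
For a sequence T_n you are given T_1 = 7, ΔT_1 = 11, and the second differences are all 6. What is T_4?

58

Build the table forward from the leading diagonal:
D2: 6  6  6  6
D1: 11  17  23  29
T: 7  18  35  58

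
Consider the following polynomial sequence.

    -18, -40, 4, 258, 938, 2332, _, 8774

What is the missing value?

4800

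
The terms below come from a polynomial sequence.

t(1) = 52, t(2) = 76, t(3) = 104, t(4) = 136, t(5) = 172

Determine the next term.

212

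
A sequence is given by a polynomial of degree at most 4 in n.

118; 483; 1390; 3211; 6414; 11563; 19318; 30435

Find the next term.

45766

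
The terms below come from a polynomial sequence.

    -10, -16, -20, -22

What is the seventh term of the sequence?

D1: -6 , -4 , -2
D2: 2 , 2
The second differences are constant (2).
-2 + 2 = 0;  -22 + 0 = -22
0 + 2 = 2;  -22 + 2 = -20
2 + 2 = 4;  -20 + 4 = -16

-16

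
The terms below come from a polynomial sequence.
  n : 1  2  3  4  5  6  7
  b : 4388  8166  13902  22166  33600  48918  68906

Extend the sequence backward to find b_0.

2070

D1: 3778, 5736, 8264, 11434, 15318, 19988
D2: 1958, 2528, 3170, 3884, 4670
D3: 570, 642, 714, 786
D4: 72, 72, 72
The fourth differences are constant at 72.
Work back: 570 − 72 = 498;  1958 − 498 = 1460;  3778 − 1460 = 2318;  4388 − 2318 = 2070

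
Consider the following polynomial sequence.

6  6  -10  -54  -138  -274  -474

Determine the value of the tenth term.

D1: 0, -16, -44, -84, -136, -200
D2: -16, -28, -40, -52, -64
D3: -12, -12, -12, -12
The third differences are constant (-12).
-64 − 12 = -76;  -200 − 76 = -276;  -474 − 276 = -750
-76 − 12 = -88;  -276 − 88 = -364;  -750 − 364 = -1114
-88 − 12 = -100;  -364 − 100 = -464;  -1114 − 464 = -1578

-1578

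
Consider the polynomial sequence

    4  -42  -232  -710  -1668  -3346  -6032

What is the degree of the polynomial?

Δ: -46, -190, -478, -958, -1678, -2686
Δ²: -144, -288, -480, -720, -1008
Δ³: -144, -192, -240, -288
Δ⁴: -48, -48, -48
The fourth differences are constant, so the polynomial has degree 4.

4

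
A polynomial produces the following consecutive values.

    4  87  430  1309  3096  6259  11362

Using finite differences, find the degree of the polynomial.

4

First differences: 83, 343, 879, 1787, 3163, 5103
Second differences: 260, 536, 908, 1376, 1940
Third differences: 276, 372, 468, 564
Fourth differences: 96, 96, 96
The fourth differences are constant, so the polynomial has degree 4.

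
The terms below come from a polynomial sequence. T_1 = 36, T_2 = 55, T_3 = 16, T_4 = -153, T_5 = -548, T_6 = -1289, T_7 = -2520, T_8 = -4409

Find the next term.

First differences: 19 , -39 , -169 , -395 , -741 , -1231 , -1889
Second differences: -58 , -130 , -226 , -346 , -490 , -658
Third differences: -72 , -96 , -120 , -144 , -168
Fourth differences: -24 , -24 , -24 , -24
Constant fourth difference = -24, so extend:
-168 − 24 = -192;  -658 − 192 = -850;  -1889 − 850 = -2739;  -4409 − 2739 = -7148

-7148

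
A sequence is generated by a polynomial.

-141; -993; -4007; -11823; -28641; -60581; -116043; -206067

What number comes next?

-344693

First differences: -852 , -3014 , -7816 , -16818 , -31940 , -55462 , -90024
Second differences: -2162 , -4802 , -9002 , -15122 , -23522 , -34562
Third differences: -2640 , -4200 , -6120 , -8400 , -11040
Fourth differences: -1560 , -1920 , -2280 , -2640
Fifth differences: -360 , -360 , -360
The fifth differences are constant (-360).
-2640 − 360 = -3000;  -11040 − 3000 = -14040;  -34562 − 14040 = -48602;  -90024 − 48602 = -138626;  -206067 − 138626 = -344693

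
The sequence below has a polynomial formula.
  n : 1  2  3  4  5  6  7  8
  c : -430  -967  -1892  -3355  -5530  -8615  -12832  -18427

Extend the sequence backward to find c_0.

-155

D1: -537  -925  -1463  -2175  -3085  -4217  -5595
D2: -388  -538  -712  -910  -1132  -1378
D3: -150  -174  -198  -222  -246
D4: -24  -24  -24  -24
The fourth differences are constant at -24.
Work back: -150 + 24 = -126;  -388 + 126 = -262;  -537 + 262 = -275;  -430 + 275 = -155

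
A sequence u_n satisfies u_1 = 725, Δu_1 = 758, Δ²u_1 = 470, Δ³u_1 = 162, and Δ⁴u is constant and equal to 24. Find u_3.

Build the table forward from the leading diagonal:
D4: 24  24  24
D3: 162  186  210
D2: 470  632  818
D1: 758  1228  1860
u: 725  1483  2711

2711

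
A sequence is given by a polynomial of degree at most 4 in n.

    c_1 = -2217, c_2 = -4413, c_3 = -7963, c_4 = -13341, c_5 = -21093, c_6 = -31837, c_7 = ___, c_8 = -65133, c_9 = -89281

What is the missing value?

Using the first 6 terms:
Δ: -2196  -3550  -5378  -7752  -10744
Δ²: -1354  -1828  -2374  -2992
Δ³: -474  -546  -618
Δ⁴: -72  -72
Constant fourth difference = -72.
Extend forward: -618 − 72 = -690;  -2992 − 690 = -3682;  -10744 − 3682 = -14426;  -31837 − 14426 = -46263

-46263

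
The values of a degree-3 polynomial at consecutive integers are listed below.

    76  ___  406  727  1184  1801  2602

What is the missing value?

197

Using the last 5 terms:
321  457  617  801
136  160  184
24  24
Constant third difference = 24.
Extend backward: 136 − 24 = 112;  321 − 112 = 209;  406 − 209 = 197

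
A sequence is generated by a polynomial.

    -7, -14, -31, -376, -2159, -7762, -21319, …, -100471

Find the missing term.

Using the first 7 terms:
Δ: -7, -17, -345, -1783, -5603, -13557
Δ²: -10, -328, -1438, -3820, -7954
Δ³: -318, -1110, -2382, -4134
Δ⁴: -792, -1272, -1752
Δ⁵: -480, -480
Constant fifth difference = -480.
Extend forward: -1752 − 480 = -2232;  -4134 − 2232 = -6366;  -7954 − 6366 = -14320;  -13557 − 14320 = -27877;  -21319 − 27877 = -49196

-49196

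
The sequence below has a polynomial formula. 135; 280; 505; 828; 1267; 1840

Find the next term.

2565

145  225  323  439  573
80  98  116  134
18  18  18
Third differences constant at 18.
134 + 18 = 152;  573 + 152 = 725;  1840 + 725 = 2565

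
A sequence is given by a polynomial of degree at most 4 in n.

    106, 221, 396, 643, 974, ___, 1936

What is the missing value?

1401

Using the first 5 terms:
Δ: 115  175  247  331
Δ²: 60  72  84
Δ³: 12  12
Constant third difference = 12.
Extend forward: 84 + 12 = 96;  331 + 96 = 427;  974 + 427 = 1401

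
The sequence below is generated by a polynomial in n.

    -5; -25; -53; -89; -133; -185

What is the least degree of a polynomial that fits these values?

2

First differences: -20, -28, -36, -44, -52
Second differences: -8, -8, -8, -8
The second differences are constant, so the polynomial has degree 2.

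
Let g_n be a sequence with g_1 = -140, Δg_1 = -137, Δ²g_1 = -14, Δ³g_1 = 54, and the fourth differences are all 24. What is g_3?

Build the table forward from the leading diagonal:
Fourth differences: 24, 24, 24
Third differences: 54, 78, 102
Second differences: -14, 40, 118
First differences: -137, -151, -111
g: -140, -277, -428

-428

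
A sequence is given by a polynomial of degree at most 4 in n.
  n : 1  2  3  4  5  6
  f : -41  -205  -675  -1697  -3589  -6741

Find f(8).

Δ: -164, -470, -1022, -1892, -3152
Δ²: -306, -552, -870, -1260
Δ³: -246, -318, -390
Δ⁴: -72, -72
Fourth differences constant at -72.
-390 − 72 = -462;  -1260 − 462 = -1722;  -3152 − 1722 = -4874;  -6741 − 4874 = -11615
-462 − 72 = -534;  -1722 − 534 = -2256;  -4874 − 2256 = -7130;  -11615 − 7130 = -18745

-18745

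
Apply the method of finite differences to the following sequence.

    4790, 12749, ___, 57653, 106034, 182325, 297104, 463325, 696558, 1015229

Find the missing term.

28740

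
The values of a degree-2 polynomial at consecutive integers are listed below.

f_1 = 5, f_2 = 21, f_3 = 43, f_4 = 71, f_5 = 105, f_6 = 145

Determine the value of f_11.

D1: 16, 22, 28, 34, 40
D2: 6, 6, 6, 6
Constant second difference = 6, so extend:
40 + 6 = 46;  145 + 46 = 191
46 + 6 = 52;  191 + 52 = 243
52 + 6 = 58;  243 + 58 = 301
58 + 6 = 64;  301 + 64 = 365
64 + 6 = 70;  365 + 70 = 435

435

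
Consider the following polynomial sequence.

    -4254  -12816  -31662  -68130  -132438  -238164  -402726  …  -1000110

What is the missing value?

-647862

Using the first 7 terms:
First differences: -8562, -18846, -36468, -64308, -105726, -164562
Second differences: -10284, -17622, -27840, -41418, -58836
Third differences: -7338, -10218, -13578, -17418
Fourth differences: -2880, -3360, -3840
Fifth differences: -480, -480
Constant fifth difference = -480.
Extend forward: -3840 − 480 = -4320;  -17418 − 4320 = -21738;  -58836 − 21738 = -80574;  -164562 − 80574 = -245136;  -402726 − 245136 = -647862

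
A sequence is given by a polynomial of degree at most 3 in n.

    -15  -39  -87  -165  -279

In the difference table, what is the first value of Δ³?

-6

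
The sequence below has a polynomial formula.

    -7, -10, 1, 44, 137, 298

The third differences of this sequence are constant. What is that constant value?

D1: -3, 11, 43, 93, 161
D2: 14, 32, 50, 68
D3: 18, 18, 18

18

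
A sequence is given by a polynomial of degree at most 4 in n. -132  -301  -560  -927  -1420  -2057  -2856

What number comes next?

-3835

Δ: -169 , -259 , -367 , -493 , -637 , -799
Δ²: -90 , -108 , -126 , -144 , -162
Δ³: -18 , -18 , -18 , -18
Third differences constant at -18.
-162 − 18 = -180;  -799 − 180 = -979;  -2856 − 979 = -3835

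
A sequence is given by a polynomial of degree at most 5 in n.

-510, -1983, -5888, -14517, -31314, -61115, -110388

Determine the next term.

-187473

D1: -1473  -3905  -8629  -16797  -29801  -49273
D2: -2432  -4724  -8168  -13004  -19472
D3: -2292  -3444  -4836  -6468
D4: -1152  -1392  -1632
D5: -240  -240
Fifth differences constant at -240.
-1632 − 240 = -1872;  -6468 − 1872 = -8340;  -19472 − 8340 = -27812;  -49273 − 27812 = -77085;  -110388 − 77085 = -187473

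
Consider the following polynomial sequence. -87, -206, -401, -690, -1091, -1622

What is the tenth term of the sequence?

-5406

Δ: -119  -195  -289  -401  -531
Δ²: -76  -94  -112  -130
Δ³: -18  -18  -18
Constant third difference = -18, so extend:
-130 − 18 = -148;  -531 − 148 = -679;  -1622 − 679 = -2301
-148 − 18 = -166;  -679 − 166 = -845;  -2301 − 845 = -3146
-166 − 18 = -184;  -845 − 184 = -1029;  -3146 − 1029 = -4175
-184 − 18 = -202;  -1029 − 202 = -1231;  -4175 − 1231 = -5406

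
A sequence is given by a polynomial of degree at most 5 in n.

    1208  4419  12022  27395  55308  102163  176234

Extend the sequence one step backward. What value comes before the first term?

D1: 3211, 7603, 15373, 27913, 46855, 74071
D2: 4392, 7770, 12540, 18942, 27216
D3: 3378, 4770, 6402, 8274
D4: 1392, 1632, 1872
D5: 240, 240
The fifth differences are constant at 240.
Work back: 1392 − 240 = 1152;  3378 − 1152 = 2226;  4392 − 2226 = 2166;  3211 − 2166 = 1045;  1208 − 1045 = 163

163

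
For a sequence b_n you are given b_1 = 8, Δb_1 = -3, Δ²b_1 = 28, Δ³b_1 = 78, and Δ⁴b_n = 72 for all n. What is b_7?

Build the table forward from the leading diagonal:
Δ⁴: 72  72  72  72  72  72  72
Δ³: 78  150  222  294  366  438  510
Δ²: 28  106  256  478  772  1138  1576
Δ: -3  25  131  387  865  1637  2775
b: 8  5  30  161  548  1413  3050

3050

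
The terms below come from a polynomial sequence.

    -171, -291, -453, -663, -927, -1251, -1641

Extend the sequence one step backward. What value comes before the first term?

-120, -162, -210, -264, -324, -390
-42, -48, -54, -60, -66
-6, -6, -6, -6
The third differences are constant at -6.
Work back: -42 + 6 = -36;  -120 + 36 = -84;  -171 + 84 = -87

-87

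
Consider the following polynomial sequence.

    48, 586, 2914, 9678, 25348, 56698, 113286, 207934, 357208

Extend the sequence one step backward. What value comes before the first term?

D1: 538  2328  6764  15670  31350  56588  94648  149274
D2: 1790  4436  8906  15680  25238  38060  54626
D3: 2646  4470  6774  9558  12822  16566
D4: 1824  2304  2784  3264  3744
D5: 480  480  480  480
The fifth differences are constant at 480.
Work back: 1824 − 480 = 1344;  2646 − 1344 = 1302;  1790 − 1302 = 488;  538 − 488 = 50;  48 − 50 = -2

-2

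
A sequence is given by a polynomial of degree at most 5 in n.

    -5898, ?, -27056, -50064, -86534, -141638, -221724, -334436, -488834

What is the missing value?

-13394

Using the last 7 terms:
Δ: -23008, -36470, -55104, -80086, -112712, -154398
Δ²: -13462, -18634, -24982, -32626, -41686
Δ³: -5172, -6348, -7644, -9060
Δ⁴: -1176, -1296, -1416
Δ⁵: -120, -120
Constant fifth difference = -120.
Extend backward: -1176 + 120 = -1056;  -5172 + 1056 = -4116;  -13462 + 4116 = -9346;  -23008 + 9346 = -13662;  -27056 + 13662 = -13394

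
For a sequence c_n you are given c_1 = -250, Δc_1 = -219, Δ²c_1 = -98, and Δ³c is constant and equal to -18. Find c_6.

-2505

Build the table forward from the leading diagonal:
D3: -18  -18  -18  -18  -18  -18
D2: -98  -116  -134  -152  -170  -188
D1: -219  -317  -433  -567  -719  -889
c: -250  -469  -786  -1219  -1786  -2505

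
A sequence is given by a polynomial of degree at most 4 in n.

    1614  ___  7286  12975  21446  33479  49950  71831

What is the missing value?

3695

Using the last 6 terms:
First differences: 5689  8471  12033  16471  21881
Second differences: 2782  3562  4438  5410
Third differences: 780  876  972
Fourth differences: 96  96
Constant fourth difference = 96.
Extend backward: 780 − 96 = 684;  2782 − 684 = 2098;  5689 − 2098 = 3591;  7286 − 3591 = 3695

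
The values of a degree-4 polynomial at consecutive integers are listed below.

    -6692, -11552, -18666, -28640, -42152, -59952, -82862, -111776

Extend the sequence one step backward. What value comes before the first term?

-3552

Δ: -4860, -7114, -9974, -13512, -17800, -22910, -28914
Δ²: -2254, -2860, -3538, -4288, -5110, -6004
Δ³: -606, -678, -750, -822, -894
Δ⁴: -72, -72, -72, -72
The fourth differences are constant at -72.
Work back: -606 + 72 = -534;  -2254 + 534 = -1720;  -4860 + 1720 = -3140;  -6692 + 3140 = -3552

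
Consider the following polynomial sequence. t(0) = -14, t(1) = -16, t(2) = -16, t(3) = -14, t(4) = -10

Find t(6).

4

First differences: -2, 0, 2, 4
Second differences: 2, 2, 2
The second differences are constant (2).
4 + 2 = 6;  -10 + 6 = -4
6 + 2 = 8;  -4 + 8 = 4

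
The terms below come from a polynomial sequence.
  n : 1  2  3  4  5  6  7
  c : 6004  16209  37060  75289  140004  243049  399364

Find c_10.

Δ: 10205 , 20851 , 38229 , 64715 , 103045 , 156315
Δ²: 10646 , 17378 , 26486 , 38330 , 53270
Δ³: 6732 , 9108 , 11844 , 14940
Δ⁴: 2376 , 2736 , 3096
Δ⁵: 360 , 360
The fifth differences are constant (360).
3096 + 360 = 3456;  14940 + 3456 = 18396;  53270 + 18396 = 71666;  156315 + 71666 = 227981;  399364 + 227981 = 627345
3456 + 360 = 3816;  18396 + 3816 = 22212;  71666 + 22212 = 93878;  227981 + 93878 = 321859;  627345 + 321859 = 949204
3816 + 360 = 4176;  22212 + 4176 = 26388;  93878 + 26388 = 120266;  321859 + 120266 = 442125;  949204 + 442125 = 1391329

1391329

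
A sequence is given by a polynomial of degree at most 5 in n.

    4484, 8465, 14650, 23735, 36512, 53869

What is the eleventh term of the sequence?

Δ: 3981, 6185, 9085, 12777, 17357
Δ²: 2204, 2900, 3692, 4580
Δ³: 696, 792, 888
Δ⁴: 96, 96
Constant fourth difference = 96, so extend:
888 + 96 = 984;  4580 + 984 = 5564;  17357 + 5564 = 22921;  53869 + 22921 = 76790
984 + 96 = 1080;  5564 + 1080 = 6644;  22921 + 6644 = 29565;  76790 + 29565 = 106355
1080 + 96 = 1176;  6644 + 1176 = 7820;  29565 + 7820 = 37385;  106355 + 37385 = 143740
1176 + 96 = 1272;  7820 + 1272 = 9092;  37385 + 9092 = 46477;  143740 + 46477 = 190217
1272 + 96 = 1368;  9092 + 1368 = 10460;  46477 + 10460 = 56937;  190217 + 56937 = 247154

247154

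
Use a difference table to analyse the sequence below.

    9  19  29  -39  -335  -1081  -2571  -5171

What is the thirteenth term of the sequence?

-52671

Δ: 10, 10, -68, -296, -746, -1490, -2600
Δ²: 0, -78, -228, -450, -744, -1110
Δ³: -78, -150, -222, -294, -366
Δ⁴: -72, -72, -72, -72
Fourth differences constant at -72.
-366 − 72 = -438;  -1110 − 438 = -1548;  -2600 − 1548 = -4148;  -5171 − 4148 = -9319
-438 − 72 = -510;  -1548 − 510 = -2058;  -4148 − 2058 = -6206;  -9319 − 6206 = -15525
-510 − 72 = -582;  -2058 − 582 = -2640;  -6206 − 2640 = -8846;  -15525 − 8846 = -24371
-582 − 72 = -654;  -2640 − 654 = -3294;  -8846 − 3294 = -12140;  -24371 − 12140 = -36511
-654 − 72 = -726;  -3294 − 726 = -4020;  -12140 − 4020 = -16160;  -36511 − 16160 = -52671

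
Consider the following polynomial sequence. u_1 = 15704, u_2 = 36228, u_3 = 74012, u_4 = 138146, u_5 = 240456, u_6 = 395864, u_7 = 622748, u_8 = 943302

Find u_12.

20524, 37784, 64134, 102310, 155408, 226884, 320554
17260, 26350, 38176, 53098, 71476, 93670
9090, 11826, 14922, 18378, 22194
2736, 3096, 3456, 3816
360, 360, 360
Fifth differences constant at 360.
3816 + 360 = 4176;  22194 + 4176 = 26370;  93670 + 26370 = 120040;  320554 + 120040 = 440594;  943302 + 440594 = 1383896
4176 + 360 = 4536;  26370 + 4536 = 30906;  120040 + 30906 = 150946;  440594 + 150946 = 591540;  1383896 + 591540 = 1975436
4536 + 360 = 4896;  30906 + 4896 = 35802;  150946 + 35802 = 186748;  591540 + 186748 = 778288;  1975436 + 778288 = 2753724
4896 + 360 = 5256;  35802 + 5256 = 41058;  186748 + 41058 = 227806;  778288 + 227806 = 1006094;  2753724 + 1006094 = 3759818

3759818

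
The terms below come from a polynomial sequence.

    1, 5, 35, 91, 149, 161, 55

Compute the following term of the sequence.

4, 30, 56, 58, 12, -106
26, 26, 2, -46, -118
0, -24, -48, -72
-24, -24, -24
The fourth differences are constant (-24).
-72 − 24 = -96;  -118 − 96 = -214;  -106 − 214 = -320;  55 − 320 = -265

-265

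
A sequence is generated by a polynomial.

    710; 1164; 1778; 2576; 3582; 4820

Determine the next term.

6314

D1: 454, 614, 798, 1006, 1238
D2: 160, 184, 208, 232
D3: 24, 24, 24
Constant third difference = 24, so extend:
232 + 24 = 256;  1238 + 256 = 1494;  4820 + 1494 = 6314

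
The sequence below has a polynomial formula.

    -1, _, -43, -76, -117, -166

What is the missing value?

-18

Using the last 4 terms:
-33  -41  -49
-8  -8
Constant second difference = -8.
Extend backward: -33 + 8 = -25;  -43 + 25 = -18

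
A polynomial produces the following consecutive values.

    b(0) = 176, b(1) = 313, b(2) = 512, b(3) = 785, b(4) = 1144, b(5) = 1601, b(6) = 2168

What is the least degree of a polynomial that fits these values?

First differences: 137, 199, 273, 359, 457, 567
Second differences: 62, 74, 86, 98, 110
Third differences: 12, 12, 12, 12
The third differences are constant, so the polynomial has degree 3.

3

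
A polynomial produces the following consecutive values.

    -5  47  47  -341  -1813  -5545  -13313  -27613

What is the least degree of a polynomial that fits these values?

Δ: 52, 0, -388, -1472, -3732, -7768, -14300
Δ²: -52, -388, -1084, -2260, -4036, -6532
Δ³: -336, -696, -1176, -1776, -2496
Δ⁴: -360, -480, -600, -720
Δ⁵: -120, -120, -120
The fifth differences are constant, so the polynomial has degree 5.

5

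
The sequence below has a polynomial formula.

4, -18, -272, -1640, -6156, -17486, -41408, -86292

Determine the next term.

-163580

Δ: -22, -254, -1368, -4516, -11330, -23922, -44884
Δ²: -232, -1114, -3148, -6814, -12592, -20962
Δ³: -882, -2034, -3666, -5778, -8370
Δ⁴: -1152, -1632, -2112, -2592
Δ⁵: -480, -480, -480
The fifth differences are constant (-480).
-2592 − 480 = -3072;  -8370 − 3072 = -11442;  -20962 − 11442 = -32404;  -44884 − 32404 = -77288;  -86292 − 77288 = -163580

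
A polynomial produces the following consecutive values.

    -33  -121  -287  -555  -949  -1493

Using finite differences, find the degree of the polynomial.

3

First differences: -88, -166, -268, -394, -544
Second differences: -78, -102, -126, -150
Third differences: -24, -24, -24
The third differences are constant, so the polynomial has degree 3.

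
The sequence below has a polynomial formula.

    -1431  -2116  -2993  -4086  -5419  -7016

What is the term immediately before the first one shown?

D1: -685, -877, -1093, -1333, -1597
D2: -192, -216, -240, -264
D3: -24, -24, -24
The third differences are constant at -24.
Work back: -192 + 24 = -168;  -685 + 168 = -517;  -1431 + 517 = -914

-914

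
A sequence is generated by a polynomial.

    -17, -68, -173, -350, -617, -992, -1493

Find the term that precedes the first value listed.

-2

D1: -51, -105, -177, -267, -375, -501
D2: -54, -72, -90, -108, -126
D3: -18, -18, -18, -18
The third differences are constant at -18.
Work back: -54 + 18 = -36;  -51 + 36 = -15;  -17 + 15 = -2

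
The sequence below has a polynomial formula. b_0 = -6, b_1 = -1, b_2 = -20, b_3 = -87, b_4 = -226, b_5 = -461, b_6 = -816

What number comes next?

5  -19  -67  -139  -235  -355
-24  -48  -72  -96  -120
-24  -24  -24  -24
The third differences are constant (-24).
-120 − 24 = -144;  -355 − 144 = -499;  -816 − 499 = -1315

-1315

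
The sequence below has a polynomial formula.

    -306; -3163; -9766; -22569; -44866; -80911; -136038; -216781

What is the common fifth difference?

D1: -2857, -6603, -12803, -22297, -36045, -55127, -80743
D2: -3746, -6200, -9494, -13748, -19082, -25616
D3: -2454, -3294, -4254, -5334, -6534
D4: -840, -960, -1080, -1200
D5: -120, -120, -120

-120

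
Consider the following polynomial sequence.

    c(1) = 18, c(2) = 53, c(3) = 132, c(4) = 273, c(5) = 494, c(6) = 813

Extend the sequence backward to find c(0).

Δ: 35, 79, 141, 221, 319
Δ²: 44, 62, 80, 98
Δ³: 18, 18, 18
The third differences are constant at 18.
Work back: 44 − 18 = 26;  35 − 26 = 9;  18 − 9 = 9

9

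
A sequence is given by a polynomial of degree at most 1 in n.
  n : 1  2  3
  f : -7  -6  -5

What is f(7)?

-1

First differences: 1  1
Constant first difference = 1, so extend:
-5 + 1 = -4
-4 + 1 = -3
-3 + 1 = -2
-2 + 1 = -1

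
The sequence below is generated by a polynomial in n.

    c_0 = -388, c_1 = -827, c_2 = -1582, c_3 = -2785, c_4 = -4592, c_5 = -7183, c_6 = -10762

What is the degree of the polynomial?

Δ: -439, -755, -1203, -1807, -2591, -3579
Δ²: -316, -448, -604, -784, -988
Δ³: -132, -156, -180, -204
Δ⁴: -24, -24, -24
The fourth differences are constant, so the polynomial has degree 4.

4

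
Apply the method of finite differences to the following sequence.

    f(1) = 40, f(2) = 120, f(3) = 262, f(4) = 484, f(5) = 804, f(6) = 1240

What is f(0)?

4

80  142  222  320  436
62  80  98  116
18  18  18
The third differences are constant at 18.
Work back: 62 − 18 = 44;  80 − 44 = 36;  40 − 36 = 4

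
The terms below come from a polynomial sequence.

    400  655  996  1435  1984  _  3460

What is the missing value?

Using the first 5 terms:
Δ: 255, 341, 439, 549
Δ²: 86, 98, 110
Δ³: 12, 12
Constant third difference = 12.
Extend forward: 110 + 12 = 122;  549 + 122 = 671;  1984 + 671 = 2655

2655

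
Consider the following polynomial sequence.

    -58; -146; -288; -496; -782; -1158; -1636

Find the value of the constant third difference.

First differences: -88, -142, -208, -286, -376, -478
Second differences: -54, -66, -78, -90, -102
Third differences: -12, -12, -12, -12

-12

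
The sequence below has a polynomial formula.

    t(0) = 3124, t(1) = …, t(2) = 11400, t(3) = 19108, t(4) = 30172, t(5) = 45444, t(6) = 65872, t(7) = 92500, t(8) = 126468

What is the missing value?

6292

Using the last 7 terms:
First differences: 7708, 11064, 15272, 20428, 26628, 33968
Second differences: 3356, 4208, 5156, 6200, 7340
Third differences: 852, 948, 1044, 1140
Fourth differences: 96, 96, 96
Constant fourth difference = 96.
Extend backward: 852 − 96 = 756;  3356 − 756 = 2600;  7708 − 2600 = 5108;  11400 − 5108 = 6292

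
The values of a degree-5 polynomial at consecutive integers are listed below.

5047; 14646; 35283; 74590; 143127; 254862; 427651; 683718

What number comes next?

1050135

First differences: 9599  20637  39307  68537  111735  172789  256067
Second differences: 11038  18670  29230  43198  61054  83278
Third differences: 7632  10560  13968  17856  22224
Fourth differences: 2928  3408  3888  4368
Fifth differences: 480  480  480
Fifth differences constant at 480.
4368 + 480 = 4848;  22224 + 4848 = 27072;  83278 + 27072 = 110350;  256067 + 110350 = 366417;  683718 + 366417 = 1050135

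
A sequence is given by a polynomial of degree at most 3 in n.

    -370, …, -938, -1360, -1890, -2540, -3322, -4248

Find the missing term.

-612

Using the last 6 terms:
First differences: -422, -530, -650, -782, -926
Second differences: -108, -120, -132, -144
Third differences: -12, -12, -12
Constant third difference = -12.
Extend backward: -108 + 12 = -96;  -422 + 96 = -326;  -938 + 326 = -612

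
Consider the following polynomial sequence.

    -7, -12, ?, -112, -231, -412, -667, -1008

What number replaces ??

Using the last 5 terms:
-119, -181, -255, -341
-62, -74, -86
-12, -12
Constant third difference = -12.
Extend backward: -62 + 12 = -50;  -119 + 50 = -69;  -112 + 69 = -43

-43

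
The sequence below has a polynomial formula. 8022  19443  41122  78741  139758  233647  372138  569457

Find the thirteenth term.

D1: 11421, 21679, 37619, 61017, 93889, 138491, 197319
D2: 10258, 15940, 23398, 32872, 44602, 58828
D3: 5682, 7458, 9474, 11730, 14226
D4: 1776, 2016, 2256, 2496
D5: 240, 240, 240
Constant fifth difference = 240, so extend:
2496 + 240 = 2736;  14226 + 2736 = 16962;  58828 + 16962 = 75790;  197319 + 75790 = 273109;  569457 + 273109 = 842566
2736 + 240 = 2976;  16962 + 2976 = 19938;  75790 + 19938 = 95728;  273109 + 95728 = 368837;  842566 + 368837 = 1211403
2976 + 240 = 3216;  19938 + 3216 = 23154;  95728 + 23154 = 118882;  368837 + 118882 = 487719;  1211403 + 487719 = 1699122
3216 + 240 = 3456;  23154 + 3456 = 26610;  118882 + 26610 = 145492;  487719 + 145492 = 633211;  1699122 + 633211 = 2332333
3456 + 240 = 3696;  26610 + 3696 = 30306;  145492 + 30306 = 175798;  633211 + 175798 = 809009;  2332333 + 809009 = 3141342

3141342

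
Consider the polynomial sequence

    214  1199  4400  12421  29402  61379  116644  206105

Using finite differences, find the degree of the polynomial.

Δ: 985, 3201, 8021, 16981, 31977, 55265, 89461
Δ²: 2216, 4820, 8960, 14996, 23288, 34196
Δ³: 2604, 4140, 6036, 8292, 10908
Δ⁴: 1536, 1896, 2256, 2616
Δ⁵: 360, 360, 360
The fifth differences are constant, so the polynomial has degree 5.

5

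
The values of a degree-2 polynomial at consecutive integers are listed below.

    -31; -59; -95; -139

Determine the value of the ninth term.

-28  -36  -44
-8  -8
Second differences constant at -8.
-44 − 8 = -52;  -139 − 52 = -191
-52 − 8 = -60;  -191 − 60 = -251
-60 − 8 = -68;  -251 − 68 = -319
-68 − 8 = -76;  -319 − 76 = -395
-76 − 8 = -84;  -395 − 84 = -479

-479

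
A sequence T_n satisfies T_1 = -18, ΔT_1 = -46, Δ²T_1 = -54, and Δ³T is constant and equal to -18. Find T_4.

Build the table forward from the leading diagonal:
Third differences: -18, -18, -18, -18
Second differences: -54, -72, -90, -108
First differences: -46, -100, -172, -262
T: -18, -64, -164, -336

-336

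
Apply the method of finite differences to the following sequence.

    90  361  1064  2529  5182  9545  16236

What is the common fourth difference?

96

D1: 271, 703, 1465, 2653, 4363, 6691
D2: 432, 762, 1188, 1710, 2328
D3: 330, 426, 522, 618
D4: 96, 96, 96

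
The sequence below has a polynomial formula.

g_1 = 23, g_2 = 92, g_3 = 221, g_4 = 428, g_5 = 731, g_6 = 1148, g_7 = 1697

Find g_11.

5573

First differences: 69, 129, 207, 303, 417, 549
Second differences: 60, 78, 96, 114, 132
Third differences: 18, 18, 18, 18
Constant third difference = 18, so extend:
132 + 18 = 150;  549 + 150 = 699;  1697 + 699 = 2396
150 + 18 = 168;  699 + 168 = 867;  2396 + 867 = 3263
168 + 18 = 186;  867 + 186 = 1053;  3263 + 1053 = 4316
186 + 18 = 204;  1053 + 204 = 1257;  4316 + 1257 = 5573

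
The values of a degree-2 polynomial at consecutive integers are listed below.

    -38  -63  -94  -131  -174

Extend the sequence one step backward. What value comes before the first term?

-19

D1: -25  -31  -37  -43
D2: -6  -6  -6
The second differences are constant at -6.
Work back: -25 + 6 = -19;  -38 + 19 = -19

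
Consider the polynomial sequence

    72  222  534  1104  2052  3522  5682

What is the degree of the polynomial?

4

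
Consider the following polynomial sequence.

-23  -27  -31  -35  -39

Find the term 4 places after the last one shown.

-55

-4, -4, -4, -4
First differences constant at -4.
-39 − 4 = -43
-43 − 4 = -47
-47 − 4 = -51
-51 − 4 = -55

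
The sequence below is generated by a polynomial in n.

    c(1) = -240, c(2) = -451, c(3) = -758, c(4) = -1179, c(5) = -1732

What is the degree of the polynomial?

3

-211, -307, -421, -553
-96, -114, -132
-18, -18
The third differences are constant, so the polynomial has degree 3.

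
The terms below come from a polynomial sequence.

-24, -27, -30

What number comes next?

-33

D1: -3, -3
Constant first difference = -3, so extend:
-30 − 3 = -33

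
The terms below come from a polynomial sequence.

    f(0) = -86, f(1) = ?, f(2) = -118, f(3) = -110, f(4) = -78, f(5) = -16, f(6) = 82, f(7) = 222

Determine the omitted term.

-108

Using the last 6 terms:
First differences: 8  32  62  98  140
Second differences: 24  30  36  42
Third differences: 6  6  6
Constant third difference = 6.
Extend backward: 24 − 6 = 18;  8 − 18 = -10;  -118 + 10 = -108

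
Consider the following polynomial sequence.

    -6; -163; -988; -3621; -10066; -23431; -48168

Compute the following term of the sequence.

-90313

-157, -825, -2633, -6445, -13365, -24737
-668, -1808, -3812, -6920, -11372
-1140, -2004, -3108, -4452
-864, -1104, -1344
-240, -240
The fifth differences are constant (-240).
-1344 − 240 = -1584;  -4452 − 1584 = -6036;  -11372 − 6036 = -17408;  -24737 − 17408 = -42145;  -48168 − 42145 = -90313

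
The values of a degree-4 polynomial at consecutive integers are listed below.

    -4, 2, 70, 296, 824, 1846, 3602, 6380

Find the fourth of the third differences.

240

Δ: 6, 68, 226, 528, 1022, 1756, 2778
Δ²: 62, 158, 302, 494, 734, 1022
Δ³: 96, 144, 192, 240, 288
Δ⁴: 48, 48, 48, 48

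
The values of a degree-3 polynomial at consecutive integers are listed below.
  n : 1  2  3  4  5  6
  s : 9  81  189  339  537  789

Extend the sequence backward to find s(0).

-33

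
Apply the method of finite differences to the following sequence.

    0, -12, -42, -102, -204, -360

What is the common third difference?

D1: -12, -30, -60, -102, -156
D2: -18, -30, -42, -54
D3: -12, -12, -12

-12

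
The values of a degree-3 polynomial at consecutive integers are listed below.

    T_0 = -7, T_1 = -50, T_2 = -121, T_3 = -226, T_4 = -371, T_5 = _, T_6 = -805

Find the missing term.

-562

Using the first 5 terms:
-43  -71  -105  -145
-28  -34  -40
-6  -6
Constant third difference = -6.
Extend forward: -40 − 6 = -46;  -145 − 46 = -191;  -371 − 191 = -562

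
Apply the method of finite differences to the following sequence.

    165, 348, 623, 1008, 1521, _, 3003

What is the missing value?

Using the first 5 terms:
183, 275, 385, 513
92, 110, 128
18, 18
Constant third difference = 18.
Extend forward: 128 + 18 = 146;  513 + 146 = 659;  1521 + 659 = 2180

2180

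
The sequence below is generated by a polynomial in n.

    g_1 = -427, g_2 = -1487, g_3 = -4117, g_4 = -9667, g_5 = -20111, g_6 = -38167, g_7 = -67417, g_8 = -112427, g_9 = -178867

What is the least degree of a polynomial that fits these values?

5

D1: -1060, -2630, -5550, -10444, -18056, -29250, -45010, -66440
D2: -1570, -2920, -4894, -7612, -11194, -15760, -21430
D3: -1350, -1974, -2718, -3582, -4566, -5670
D4: -624, -744, -864, -984, -1104
D5: -120, -120, -120, -120
The fifth differences are constant, so the polynomial has degree 5.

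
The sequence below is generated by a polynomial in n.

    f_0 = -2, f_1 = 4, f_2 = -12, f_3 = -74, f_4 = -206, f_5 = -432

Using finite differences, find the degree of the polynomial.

6, -16, -62, -132, -226
-22, -46, -70, -94
-24, -24, -24
The third differences are constant, so the polynomial has degree 3.

3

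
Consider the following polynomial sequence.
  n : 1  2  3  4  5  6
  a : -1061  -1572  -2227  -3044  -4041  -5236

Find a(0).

-676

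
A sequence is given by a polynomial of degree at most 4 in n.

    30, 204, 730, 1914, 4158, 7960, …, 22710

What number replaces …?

13914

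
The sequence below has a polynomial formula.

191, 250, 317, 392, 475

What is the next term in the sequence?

D1: 59 , 67 , 75 , 83
D2: 8 , 8 , 8
Second differences constant at 8.
83 + 8 = 91;  475 + 91 = 566

566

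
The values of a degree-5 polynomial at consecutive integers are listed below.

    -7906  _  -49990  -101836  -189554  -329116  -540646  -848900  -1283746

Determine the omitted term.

Using the last 7 terms:
-51846  -87718  -139562  -211530  -308254  -434846
-35872  -51844  -71968  -96724  -126592
-15972  -20124  -24756  -29868
-4152  -4632  -5112
-480  -480
Constant fifth difference = -480.
Extend backward: -4152 + 480 = -3672;  -15972 + 3672 = -12300;  -35872 + 12300 = -23572;  -51846 + 23572 = -28274;  -49990 + 28274 = -21716

-21716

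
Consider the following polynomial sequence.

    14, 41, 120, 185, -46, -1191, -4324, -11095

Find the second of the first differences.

D1: 27, 79, 65, -231, -1145, -3133, -6771
D2: 52, -14, -296, -914, -1988, -3638
D3: -66, -282, -618, -1074, -1650
D4: -216, -336, -456, -576
D5: -120, -120, -120

79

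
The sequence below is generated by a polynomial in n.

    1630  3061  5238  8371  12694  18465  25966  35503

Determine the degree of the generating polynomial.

4

D1: 1431, 2177, 3133, 4323, 5771, 7501, 9537
D2: 746, 956, 1190, 1448, 1730, 2036
D3: 210, 234, 258, 282, 306
D4: 24, 24, 24, 24
The fourth differences are constant, so the polynomial has degree 4.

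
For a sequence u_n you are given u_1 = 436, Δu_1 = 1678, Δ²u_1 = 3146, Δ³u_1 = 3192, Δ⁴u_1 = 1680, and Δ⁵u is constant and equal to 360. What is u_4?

18100

Build the table forward from the leading diagonal:
Δ⁵: 360  360  360  360
Δ⁴: 1680  2040  2400  2760
Δ³: 3192  4872  6912  9312
Δ²: 3146  6338  11210  18122
Δ: 1678  4824  11162  22372
u: 436  2114  6938  18100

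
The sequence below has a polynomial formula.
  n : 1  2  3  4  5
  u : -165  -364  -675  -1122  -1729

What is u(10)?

First differences: -199, -311, -447, -607
Second differences: -112, -136, -160
Third differences: -24, -24
Third differences constant at -24.
-160 − 24 = -184;  -607 − 184 = -791;  -1729 − 791 = -2520
-184 − 24 = -208;  -791 − 208 = -999;  -2520 − 999 = -3519
-208 − 24 = -232;  -999 − 232 = -1231;  -3519 − 1231 = -4750
-232 − 24 = -256;  -1231 − 256 = -1487;  -4750 − 1487 = -6237
-256 − 24 = -280;  -1487 − 280 = -1767;  -6237 − 1767 = -8004

-8004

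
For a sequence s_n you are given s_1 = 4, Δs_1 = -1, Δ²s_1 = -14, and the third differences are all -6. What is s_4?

Build the table forward from the leading diagonal:
Third differences: -6  -6  -6  -6
Second differences: -14  -20  -26  -32
First differences: -1  -15  -35  -61
s: 4  3  -12  -47

-47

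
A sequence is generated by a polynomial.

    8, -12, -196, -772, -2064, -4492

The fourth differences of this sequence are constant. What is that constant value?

-96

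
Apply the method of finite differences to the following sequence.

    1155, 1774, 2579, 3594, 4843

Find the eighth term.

10234

First differences: 619  805  1015  1249
Second differences: 186  210  234
Third differences: 24  24
The third differences are constant (24).
234 + 24 = 258;  1249 + 258 = 1507;  4843 + 1507 = 6350
258 + 24 = 282;  1507 + 282 = 1789;  6350 + 1789 = 8139
282 + 24 = 306;  1789 + 306 = 2095;  8139 + 2095 = 10234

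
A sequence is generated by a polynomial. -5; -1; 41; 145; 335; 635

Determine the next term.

1069

Δ: 4 , 42 , 104 , 190 , 300
Δ²: 38 , 62 , 86 , 110
Δ³: 24 , 24 , 24
The third differences are constant (24).
110 + 24 = 134;  300 + 134 = 434;  635 + 434 = 1069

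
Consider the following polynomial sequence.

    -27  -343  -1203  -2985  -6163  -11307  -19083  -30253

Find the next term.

-45675

Δ: -316 , -860 , -1782 , -3178 , -5144 , -7776 , -11170
Δ²: -544 , -922 , -1396 , -1966 , -2632 , -3394
Δ³: -378 , -474 , -570 , -666 , -762
Δ⁴: -96 , -96 , -96 , -96
Fourth differences constant at -96.
-762 − 96 = -858;  -3394 − 858 = -4252;  -11170 − 4252 = -15422;  -30253 − 15422 = -45675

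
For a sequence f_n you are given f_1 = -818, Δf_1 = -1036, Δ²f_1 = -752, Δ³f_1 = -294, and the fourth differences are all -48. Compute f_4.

-6476

Build the table forward from the leading diagonal:
Fourth differences: -48, -48, -48, -48
Third differences: -294, -342, -390, -438
Second differences: -752, -1046, -1388, -1778
First differences: -1036, -1788, -2834, -4222
f: -818, -1854, -3642, -6476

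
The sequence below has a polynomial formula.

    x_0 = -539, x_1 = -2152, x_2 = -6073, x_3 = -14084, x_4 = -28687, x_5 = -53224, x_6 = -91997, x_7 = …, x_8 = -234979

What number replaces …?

Using the first 7 terms:
D1: -1613, -3921, -8011, -14603, -24537, -38773
D2: -2308, -4090, -6592, -9934, -14236
D3: -1782, -2502, -3342, -4302
D4: -720, -840, -960
D5: -120, -120
Constant fifth difference = -120.
Extend forward: -960 − 120 = -1080;  -4302 − 1080 = -5382;  -14236 − 5382 = -19618;  -38773 − 19618 = -58391;  -91997 − 58391 = -150388

-150388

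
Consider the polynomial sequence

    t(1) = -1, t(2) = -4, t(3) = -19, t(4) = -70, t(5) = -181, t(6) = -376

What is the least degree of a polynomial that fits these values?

-3, -15, -51, -111, -195
-12, -36, -60, -84
-24, -24, -24
The third differences are constant, so the polynomial has degree 3.

3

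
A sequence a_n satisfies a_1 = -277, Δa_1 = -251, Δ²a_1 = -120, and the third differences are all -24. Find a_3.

-899

Build the table forward from the leading diagonal:
Third differences: -24  -24  -24
Second differences: -120  -144  -168
First differences: -251  -371  -515
a: -277  -528  -899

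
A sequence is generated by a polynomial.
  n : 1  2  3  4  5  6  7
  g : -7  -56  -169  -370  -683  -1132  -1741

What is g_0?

2

-49  -113  -201  -313  -449  -609
-64  -88  -112  -136  -160
-24  -24  -24  -24
The third differences are constant at -24.
Work back: -64 + 24 = -40;  -49 + 40 = -9;  -7 + 9 = 2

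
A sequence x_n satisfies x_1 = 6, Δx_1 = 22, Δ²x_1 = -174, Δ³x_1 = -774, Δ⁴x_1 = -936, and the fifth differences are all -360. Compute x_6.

Build the table forward from the leading diagonal:
Fifth differences: -360, -360, -360, -360, -360, -360
Fourth differences: -936, -1296, -1656, -2016, -2376, -2736
Third differences: -774, -1710, -3006, -4662, -6678, -9054
Second differences: -174, -948, -2658, -5664, -10326, -17004
First differences: 22, -152, -1100, -3758, -9422, -19748
x: 6, 28, -124, -1224, -4982, -14404

-14404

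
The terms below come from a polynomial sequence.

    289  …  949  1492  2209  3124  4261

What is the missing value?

Using the last 5 terms:
First differences: 543, 717, 915, 1137
Second differences: 174, 198, 222
Third differences: 24, 24
Constant third difference = 24.
Extend backward: 174 − 24 = 150;  543 − 150 = 393;  949 − 393 = 556

556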